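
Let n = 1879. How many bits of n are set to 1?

8

1879 = 11101010111
Count the 1s: 1 + 1 + 1 + 1 + 1 + 1 + 1 + 1 = 8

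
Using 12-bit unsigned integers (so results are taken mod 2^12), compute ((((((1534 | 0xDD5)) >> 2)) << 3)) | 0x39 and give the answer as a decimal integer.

3065

1534 = 010111111110
0xDD5 = 110111010101
→ | → 110111111111 = 3583
→ >> 2 → 001101111111 = 895
→ << 3 (mod 2^12) → 101111111000 = 3064
0x39 = 000000111001
→ | → 101111111001 = 3065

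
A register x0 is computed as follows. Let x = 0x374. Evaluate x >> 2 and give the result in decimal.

221

0x374 = 1101110100
shift right by 2 → 0011011101 = 221
(equivalently, floor(884 / 4))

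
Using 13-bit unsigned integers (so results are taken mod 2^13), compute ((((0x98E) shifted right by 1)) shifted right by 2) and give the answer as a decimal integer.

0x98E = 0100110001110
→ shifted right by 1 → 0010011000111 = 1223
→ shifted right by 2 → 0000100110001 = 305

305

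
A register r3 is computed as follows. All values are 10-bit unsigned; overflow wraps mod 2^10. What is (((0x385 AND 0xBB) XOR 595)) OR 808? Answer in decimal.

0x385 = 1110000101
0xBB = 0010111011
→ AND → 0010000001 = 129
595 = 1001010011
→ XOR → 1011010010 = 722
808 = 1100101000
→ OR → 1111111010 = 1018

1018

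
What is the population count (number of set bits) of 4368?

4368 = 1000100010000
Count the 1s: 1 + 1 + 1 = 3

3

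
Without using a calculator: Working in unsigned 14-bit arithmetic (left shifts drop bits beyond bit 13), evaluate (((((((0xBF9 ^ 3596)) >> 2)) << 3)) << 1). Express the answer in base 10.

0xBF9 = 00101111111001
3596 = 00111000001100
→ ^ → 00010111110101 = 1525
→ >> 2 → 00000101111101 = 381
→ << 3 (mod 2^14) → 00101111101000 = 3048
→ << 1 (mod 2^14) → 01011111010000 = 6096

6096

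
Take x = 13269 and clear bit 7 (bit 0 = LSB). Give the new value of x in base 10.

x = 11001111010101
bit 7 is currently 1; clear it via x & ~(1 << 7) = x & ~128
→ 11001101010101 = 13141

13141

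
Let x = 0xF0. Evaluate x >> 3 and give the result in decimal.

30

0xF0 = 11110000
shift right by 3 → 00011110 = 30
(equivalently, floor(240 / 8))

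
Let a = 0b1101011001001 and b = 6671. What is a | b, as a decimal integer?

a = 1101011001001
6671 = 1101000001111
 OR → 1101011001111 = 6863

6863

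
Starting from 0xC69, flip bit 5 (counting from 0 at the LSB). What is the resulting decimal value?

x = 00110001101001
bit 5 is currently 1; toggle it via x ^ (1 << 5) = x ^ 32
→ 00110001001001 = 3145

3145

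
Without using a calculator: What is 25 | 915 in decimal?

25 = 0000011001
915 = 1110010011
 OR → 1110011011 = 923

923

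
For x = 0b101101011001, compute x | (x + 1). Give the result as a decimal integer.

2907

x = 101101011001 = 2905
x + 1 = 101101011010
OR    = 101101011011 = 2907
(x | (x + 1) sets the lowest cleared bit.)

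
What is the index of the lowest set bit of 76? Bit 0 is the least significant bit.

2

76 = 1001100
Trailing zeros: 2, so the lowest set bit is bit 2 (value 4).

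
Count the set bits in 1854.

8

1854 = 11100111110
Count the 1s: 1 + 1 + 1 + 1 + 1 + 1 + 1 + 1 = 8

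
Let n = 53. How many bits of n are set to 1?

4

53 = 110101
Count the 1s: 1 + 1 + 1 + 1 = 4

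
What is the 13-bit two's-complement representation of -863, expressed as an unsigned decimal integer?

7329

863 in 13 bits: 0001101011111
Invert: 1110010100000
Add 1:  1110010100001 = 7329
(Check: 2^13 - 863 = 8192 - 863 = 7329.)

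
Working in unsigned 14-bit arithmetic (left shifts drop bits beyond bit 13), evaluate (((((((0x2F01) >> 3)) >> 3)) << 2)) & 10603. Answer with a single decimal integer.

96

0x2F01 = 10111100000001
→ >> 3 → 00010111100000 = 1504
→ >> 3 → 00000010111100 = 188
→ << 2 (mod 2^14) → 00001011110000 = 752
10603 = 10100101101011
→ & → 00000001100000 = 96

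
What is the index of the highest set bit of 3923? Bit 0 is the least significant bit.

11

3923 = 111101010011
The topmost 1 is at position 11 (since 2^11 = 2048 ≤ 3923 < 4096).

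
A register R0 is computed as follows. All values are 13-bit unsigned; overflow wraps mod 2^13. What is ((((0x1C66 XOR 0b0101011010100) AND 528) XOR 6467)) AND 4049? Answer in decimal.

2897

0x1C66 = 1110001100110
0b0101011010100 = 0101011010100
→ XOR → 1011010110010 = 5810
528 = 0001000010000
→ AND → 0001000010000 = 528
6467 = 1100101000011
→ XOR → 1101101010011 = 6995
4049 = 0111111010001
→ AND → 0101101010001 = 2897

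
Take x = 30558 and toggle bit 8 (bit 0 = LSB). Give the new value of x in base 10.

30302

x = 111011101011110
bit 8 is currently 1; toggle it via x ^ (1 << 8) = x ^ 256
→ 111011001011110 = 30302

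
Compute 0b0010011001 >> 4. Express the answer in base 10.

x = 10011001
shift right by 4 → 00001001 = 9
(equivalently, floor(153 / 16))

9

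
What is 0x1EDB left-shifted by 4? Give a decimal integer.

0x1EDB = 00001111011011011
shift left by 4 → 11110110110110000 = 126384
(equivalently, 7899 × 2^4 = 7899 × 16)

126384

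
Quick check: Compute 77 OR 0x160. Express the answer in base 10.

77 = 001001101
0x160 = 101100000
 OR → 101101101 = 365

365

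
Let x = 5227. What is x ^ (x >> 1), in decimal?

7774

x = 1010001101011 = 5227
x>>1 = 0101000110101
XOR  = 1111001011110 = 7774
(x ^ (x >> 1) gives the standard binary-reflected Gray code of x.)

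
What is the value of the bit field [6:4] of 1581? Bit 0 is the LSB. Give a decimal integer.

v = 11000101101
Shift right by 4: 1100010
Mask low 3 bits: 010 = 2

2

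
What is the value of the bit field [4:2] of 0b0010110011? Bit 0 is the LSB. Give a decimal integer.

v = 0010110011
Shift right by 2: 00101100
Mask low 3 bits: 100 = 4

4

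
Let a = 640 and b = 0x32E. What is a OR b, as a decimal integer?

942

640 = 1010000000
0x32E = 1100101110
 OR → 1110101110 = 942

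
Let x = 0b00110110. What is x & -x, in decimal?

x = 110110 = 54
-x (two's complement) = …001010
AND   = 000010 = 2
(x & -x isolates the lowest set bit of x.)

2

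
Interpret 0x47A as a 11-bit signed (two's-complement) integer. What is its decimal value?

pattern = 10001111010 (MSB is 1 ⇒ negative)
Invert: 01110000101, add 1 → 01110000110 = 902, so the value is -902.
(Equivalently: 1146 - 2^11 = 1146 - 2048 = -902.)

-902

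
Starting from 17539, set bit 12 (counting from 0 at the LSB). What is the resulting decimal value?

21635

x = 100010010000011
bit 12 is currently 0; set it via x | (1 << 12) = x | 4096
→ 101010010000011 = 21635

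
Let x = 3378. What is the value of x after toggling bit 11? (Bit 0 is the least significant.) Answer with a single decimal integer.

x = 110100110010
bit 11 is currently 1; toggle it via x ^ (1 << 11) = x ^ 2048
→ 010100110010 = 1330

1330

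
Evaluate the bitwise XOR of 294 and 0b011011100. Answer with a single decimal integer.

506

294 = 100100110
b = 011011100
XOR → 111111010 = 506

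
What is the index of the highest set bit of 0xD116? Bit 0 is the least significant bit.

0xD116 = 1101000100010110
The topmost 1 is at position 15 (since 2^15 = 32768 ≤ 53526 < 65536).

15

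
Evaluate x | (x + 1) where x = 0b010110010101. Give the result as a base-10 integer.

x = 10110010101 = 1429
x + 1 = 10110010110
OR    = 10110010111 = 1431
(x | (x + 1) sets the lowest cleared bit.)

1431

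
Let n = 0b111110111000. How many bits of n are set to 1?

n = 111110111000
Count the 1s: 1 + 1 + 1 + 1 + 1 + 1 + 1 + 1 = 8

8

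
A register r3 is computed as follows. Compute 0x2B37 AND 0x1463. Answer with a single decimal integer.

0x2B37 = 10101100110111
0x1463 = 01010001100011
AND → 00000000100011 = 35

35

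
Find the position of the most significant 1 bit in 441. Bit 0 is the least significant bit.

441 = 110111001
The topmost 1 is at position 8 (since 2^8 = 256 ≤ 441 < 512).

8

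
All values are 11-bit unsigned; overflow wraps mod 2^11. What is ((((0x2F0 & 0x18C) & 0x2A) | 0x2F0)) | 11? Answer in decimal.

763

0x2F0 = 01011110000
0x18C = 00110001100
→ & → 00010000000 = 128
0x2A = 00000101010
→ & → 00000000000 = 0
0x2F0 = 01011110000
→ | → 01011110000 = 752
11 = 00000001011
→ | → 01011111011 = 763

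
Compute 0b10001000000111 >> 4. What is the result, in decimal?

544

x = 10001000000111
shift right by 4 → 00001000100000 = 544
(equivalently, floor(8711 / 16))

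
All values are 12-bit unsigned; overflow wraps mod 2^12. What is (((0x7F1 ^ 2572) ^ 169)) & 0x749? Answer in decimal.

1344

0x7F1 = 011111110001
2572 = 101000001100
→ ^ → 110111111101 = 3581
169 = 000010101001
→ ^ → 110101010100 = 3412
0x749 = 011101001001
→ & → 010101000000 = 1344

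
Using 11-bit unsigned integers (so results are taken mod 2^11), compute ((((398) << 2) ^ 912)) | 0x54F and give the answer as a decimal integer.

398 = 00110001110
→ << 2 (mod 2^11) → 11000111000 = 1592
912 = 01110010000
→ ^ → 10110101000 = 1448
0x54F = 10101001111
→ | → 10111101111 = 1519

1519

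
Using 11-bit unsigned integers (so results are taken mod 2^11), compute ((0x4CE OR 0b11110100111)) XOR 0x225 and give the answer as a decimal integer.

0x4CE = 10011001110
0b11110100111 = 11110100111
→ OR → 11111101111 = 2031
0x225 = 01000100101
→ XOR → 10111001010 = 1482

1482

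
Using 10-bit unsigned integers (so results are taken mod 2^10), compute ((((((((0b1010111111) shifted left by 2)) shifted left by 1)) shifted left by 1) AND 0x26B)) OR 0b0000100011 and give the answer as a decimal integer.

0b1010111111 = 1010111111
→ shifted left by 2 (mod 2^10) → 1011111100 = 764
→ shifted left by 1 (mod 2^10) → 0111111000 = 504
→ shifted left by 1 (mod 2^10) → 1111110000 = 1008
0x26B = 1001101011
→ AND → 1001100000 = 608
0b0000100011 = 0000100011
→ OR → 1001100011 = 611

611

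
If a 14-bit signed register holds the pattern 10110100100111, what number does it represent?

pattern = 10110100100111 (MSB is 1 ⇒ negative)
Invert: 01001011011000, add 1 → 01001011011001 = 4825, so the value is -4825.
(Equivalently: 11559 - 2^14 = 11559 - 16384 = -4825.)

-4825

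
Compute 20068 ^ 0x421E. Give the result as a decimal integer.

3194

20068 = 100111001100100
0x421E = 100001000011110
XOR → 000110001111010 = 3194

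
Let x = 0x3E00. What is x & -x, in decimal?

x = 11111000000000 = 15872
-x (two's complement) = …00001000000000
AND   = 00001000000000 = 512
(x & -x isolates the lowest set bit of x.)

512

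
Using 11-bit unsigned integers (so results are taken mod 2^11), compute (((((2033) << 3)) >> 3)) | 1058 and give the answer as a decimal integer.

1267

2033 = 11111110001
→ << 3 (mod 2^11) → 11110001000 = 1928
→ >> 3 → 00011110001 = 241
1058 = 10000100010
→ | → 10011110011 = 1267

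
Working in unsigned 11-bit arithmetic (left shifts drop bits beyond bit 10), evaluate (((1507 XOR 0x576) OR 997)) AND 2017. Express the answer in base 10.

993

1507 = 10111100011
0x576 = 10101110110
→ XOR → 00010010101 = 149
997 = 01111100101
→ OR → 01111110101 = 1013
2017 = 11111100001
→ AND → 01111100001 = 993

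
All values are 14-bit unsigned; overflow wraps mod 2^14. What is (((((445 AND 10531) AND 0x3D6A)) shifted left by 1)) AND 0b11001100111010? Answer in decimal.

445 = 00000110111101
10531 = 10100100100011
→ AND → 00000100100001 = 289
0x3D6A = 11110101101010
→ AND → 00000100100000 = 288
→ shifted left by 1 (mod 2^14) → 00001001000000 = 576
0b11001100111010 = 11001100111010
→ AND → 00001000000000 = 512

512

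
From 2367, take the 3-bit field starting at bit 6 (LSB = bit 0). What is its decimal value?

4

v = 00100100111111
Shift right by 6: 00100100
Mask low 3 bits: 100 = 4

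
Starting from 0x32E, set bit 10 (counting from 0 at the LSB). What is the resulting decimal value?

x = 01100101110
bit 10 is currently 0; set it via x | (1 << 10) = x | 1024
→ 11100101110 = 1838

1838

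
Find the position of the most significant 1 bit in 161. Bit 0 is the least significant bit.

7

161 = 10100001
The topmost 1 is at position 7 (since 2^7 = 128 ≤ 161 < 256).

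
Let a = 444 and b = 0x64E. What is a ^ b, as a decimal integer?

2034

444 = 00110111100
0x64E = 11001001110
XOR → 11111110010 = 2034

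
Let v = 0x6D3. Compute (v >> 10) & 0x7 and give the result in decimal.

1

v = 0011011010011
Shift right by 10: 001
Mask low 3 bits: 001 = 1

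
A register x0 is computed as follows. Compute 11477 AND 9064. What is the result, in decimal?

11477 = 10110011010101
9064 = 10001101101000
AND → 10000001000000 = 8256

8256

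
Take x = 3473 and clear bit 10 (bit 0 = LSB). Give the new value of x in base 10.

2449

x = 0110110010001
bit 10 is currently 1; clear it via x & ~(1 << 10) = x & ~1024
→ 0100110010001 = 2449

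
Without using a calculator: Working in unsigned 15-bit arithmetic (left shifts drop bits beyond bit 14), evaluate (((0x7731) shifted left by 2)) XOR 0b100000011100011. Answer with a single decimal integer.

0x7731 = 111011100110001
→ shifted left by 2 (mod 2^15) → 101110011000100 = 23748
0b100000011100011 = 100000011100011
→ XOR → 001110000100111 = 7207

7207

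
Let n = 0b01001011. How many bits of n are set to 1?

n = 1001011
Count the 1s: 1 + 1 + 1 + 1 = 4

4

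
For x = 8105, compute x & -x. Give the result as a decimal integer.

1

x = 1111110101001 = 8105
-x (two's complement) = …0000001010111
AND   = 0000000000001 = 1
(x & -x isolates the lowest set bit of x.)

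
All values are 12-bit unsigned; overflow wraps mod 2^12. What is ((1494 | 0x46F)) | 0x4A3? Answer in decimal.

1494 = 010111010110
0x46F = 010001101111
→ | → 010111111111 = 1535
0x4A3 = 010010100011
→ | → 010111111111 = 1535

1535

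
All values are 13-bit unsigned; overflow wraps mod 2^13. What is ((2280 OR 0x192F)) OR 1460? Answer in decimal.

7679

2280 = 0100011101000
0x192F = 1100100101111
→ OR → 1100111101111 = 6639
1460 = 0010110110100
→ OR → 1110111111111 = 7679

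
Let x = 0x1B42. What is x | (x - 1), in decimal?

6979

x = 1101101000010 = 6978
x - 1 = 1101101000001
OR    = 1101101000011 = 6979
(x | (x - 1) sets all bits below the lowest set bit.)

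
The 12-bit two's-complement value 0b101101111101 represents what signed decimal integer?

-1155

pattern = 101101111101 (MSB is 1 ⇒ negative)
Invert: 010010000010, add 1 → 010010000011 = 1155, so the value is -1155.
(Equivalently: 2941 - 2^12 = 2941 - 4096 = -1155.)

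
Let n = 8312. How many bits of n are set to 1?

8312 = 10000001111000
Count the 1s: 1 + 1 + 1 + 1 + 1 = 5

5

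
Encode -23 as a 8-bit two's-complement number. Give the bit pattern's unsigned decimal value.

23 in 8 bits: 00010111
Invert: 11101000
Add 1:  11101001 = 233
(Check: 2^8 - 23 = 256 - 23 = 233.)

233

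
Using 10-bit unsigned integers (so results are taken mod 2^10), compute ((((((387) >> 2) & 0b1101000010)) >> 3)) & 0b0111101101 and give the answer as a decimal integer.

387 = 0110000011
→ >> 2 → 0001100000 = 96
0b1101000010 = 1101000010
→ & → 0001000000 = 64
→ >> 3 → 0000001000 = 8
0b0111101101 = 0111101101
→ & → 0000001000 = 8

8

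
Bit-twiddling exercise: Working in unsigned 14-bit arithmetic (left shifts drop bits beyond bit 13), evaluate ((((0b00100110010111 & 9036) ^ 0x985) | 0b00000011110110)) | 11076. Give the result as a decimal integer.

0b00100110010111 = 00100110010111
9036 = 10001101001100
→ & → 00000100000100 = 260
0x985 = 00100110000101
→ ^ → 00100010000001 = 2177
0b00000011110110 = 00000011110110
→ | → 00100011110111 = 2295
11076 = 10101101000100
→ | → 10101111110111 = 11255

11255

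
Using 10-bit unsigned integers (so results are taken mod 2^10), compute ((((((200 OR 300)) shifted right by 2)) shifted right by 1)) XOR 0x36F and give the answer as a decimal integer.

850

200 = 0011001000
300 = 0100101100
→ OR → 0111101100 = 492
→ shifted right by 2 → 0001111011 = 123
→ shifted right by 1 → 0000111101 = 61
0x36F = 1101101111
→ XOR → 1101010010 = 850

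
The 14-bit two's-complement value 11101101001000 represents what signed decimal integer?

pattern = 11101101001000 (MSB is 1 ⇒ negative)
Invert: 00010010110111, add 1 → 00010010111000 = 1208, so the value is -1208.
(Equivalently: 15176 - 2^14 = 15176 - 16384 = -1208.)

-1208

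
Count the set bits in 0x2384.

5

0x2384 = 10001110000100
Count the 1s: 1 + 1 + 1 + 1 + 1 = 5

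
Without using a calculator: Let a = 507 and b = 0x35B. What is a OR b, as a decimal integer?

507 = 0111111011
0x35B = 1101011011
 OR → 1111111011 = 1019

1019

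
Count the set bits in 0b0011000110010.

5

n = 11000110010
Count the 1s: 1 + 1 + 1 + 1 + 1 = 5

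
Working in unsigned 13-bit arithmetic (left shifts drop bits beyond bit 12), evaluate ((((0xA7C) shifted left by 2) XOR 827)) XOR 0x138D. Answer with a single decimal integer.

6470

0xA7C = 0101001111100
→ shifted left by 2 (mod 2^13) → 0100111110000 = 2544
827 = 0001100111011
→ XOR → 0101011001011 = 2763
0x138D = 1001110001101
→ XOR → 1100101000110 = 6470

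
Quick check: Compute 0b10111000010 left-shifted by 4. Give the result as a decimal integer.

23584

x = 000010111000010
shift left by 4 → 101110000100000 = 23584
(equivalently, 1474 × 2^4 = 1474 × 16)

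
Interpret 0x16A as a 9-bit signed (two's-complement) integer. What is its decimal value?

-150

pattern = 101101010 (MSB is 1 ⇒ negative)
Invert: 010010101, add 1 → 010010110 = 150, so the value is -150.
(Equivalently: 362 - 2^9 = 362 - 512 = -150.)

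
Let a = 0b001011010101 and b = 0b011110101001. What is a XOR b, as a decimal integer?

1404

a = 01011010101
b = 11110101001
XOR → 10101111100 = 1404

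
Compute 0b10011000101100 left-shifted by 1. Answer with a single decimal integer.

19544

x = 010011000101100
shift left by 1 → 100110001011000 = 19544
(equivalently, 9772 × 2^1 = 9772 × 2)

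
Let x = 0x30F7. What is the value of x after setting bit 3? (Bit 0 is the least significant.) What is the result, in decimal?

x = 0011000011110111
bit 3 is currently 0; set it via x | (1 << 3) = x | 8
→ 0011000011111111 = 12543

12543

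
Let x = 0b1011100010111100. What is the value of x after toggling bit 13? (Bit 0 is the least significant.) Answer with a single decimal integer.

x = 1011100010111100
bit 13 is currently 1; toggle it via x ^ (1 << 13) = x ^ 8192
→ 1001100010111100 = 39100

39100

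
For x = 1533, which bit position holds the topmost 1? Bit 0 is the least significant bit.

1533 = 10111111101
The topmost 1 is at position 10 (since 2^10 = 1024 ≤ 1533 < 2048).

10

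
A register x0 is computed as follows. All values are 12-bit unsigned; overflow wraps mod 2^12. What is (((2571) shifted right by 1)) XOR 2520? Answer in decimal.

2571 = 101000001011
→ shifted right by 1 → 010100000101 = 1285
2520 = 100111011000
→ XOR → 110011011101 = 3293

3293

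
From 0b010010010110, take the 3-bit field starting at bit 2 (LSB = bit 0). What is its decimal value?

5

v = 010010010110
Shift right by 2: 0100100101
Mask low 3 bits: 101 = 5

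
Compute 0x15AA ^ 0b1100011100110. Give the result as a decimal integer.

0x15AA = 1010110101010
b = 1100011100110
XOR → 0110101001100 = 3404

3404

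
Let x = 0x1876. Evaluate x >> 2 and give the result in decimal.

1565

0x1876 = 1100001110110
shift right by 2 → 0011000011101 = 1565
(equivalently, floor(6262 / 4))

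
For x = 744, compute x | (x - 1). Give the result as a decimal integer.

x = 1011101000 = 744
x - 1 = 1011100111
OR    = 1011101111 = 751
(x | (x - 1) sets all bits below the lowest set bit.)

751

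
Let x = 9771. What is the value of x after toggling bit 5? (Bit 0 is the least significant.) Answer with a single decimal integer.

9739

x = 10011000101011
bit 5 is currently 1; toggle it via x ^ (1 << 5) = x ^ 32
→ 10011000001011 = 9739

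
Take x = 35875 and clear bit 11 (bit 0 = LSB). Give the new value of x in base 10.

33827

x = 1000110000100011
bit 11 is currently 1; clear it via x & ~(1 << 11) = x & ~2048
→ 1000010000100011 = 33827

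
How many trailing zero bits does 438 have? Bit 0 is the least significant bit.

1

438 = 110110110
Trailing zeros: 1, so the lowest set bit is bit 1 (value 2).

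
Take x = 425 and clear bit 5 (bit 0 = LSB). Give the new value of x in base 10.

393

x = 110101001
bit 5 is currently 1; clear it via x & ~(1 << 5) = x & ~32
→ 110001001 = 393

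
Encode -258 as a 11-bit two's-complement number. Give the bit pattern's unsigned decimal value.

1790

258 in 11 bits: 00100000010
Invert: 11011111101
Add 1:  11011111110 = 1790
(Check: 2^11 - 258 = 2048 - 258 = 1790.)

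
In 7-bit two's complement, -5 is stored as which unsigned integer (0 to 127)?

5 in 7 bits: 0000101
Invert: 1111010
Add 1:  1111011 = 123
(Check: 2^7 - 5 = 128 - 5 = 123.)

123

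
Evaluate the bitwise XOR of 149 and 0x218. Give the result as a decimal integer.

149 = 0010010101
0x218 = 1000011000
XOR → 1010001101 = 653

653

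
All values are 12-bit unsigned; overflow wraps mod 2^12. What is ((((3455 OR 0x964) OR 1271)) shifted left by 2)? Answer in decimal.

2044

3455 = 110101111111
0x964 = 100101100100
→ OR → 110101111111 = 3455
1271 = 010011110111
→ OR → 110111111111 = 3583
→ shifted left by 2 (mod 2^12) → 011111111100 = 2044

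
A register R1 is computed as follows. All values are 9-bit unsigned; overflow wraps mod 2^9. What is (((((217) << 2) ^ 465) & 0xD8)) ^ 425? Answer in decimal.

313

217 = 011011001
→ << 2 (mod 2^9) → 101100100 = 356
465 = 111010001
→ ^ → 010110101 = 181
0xD8 = 011011000
→ & → 010010000 = 144
425 = 110101001
→ ^ → 100111001 = 313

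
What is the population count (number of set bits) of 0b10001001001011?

6

n = 10001001001011
Count the 1s: 1 + 1 + 1 + 1 + 1 + 1 = 6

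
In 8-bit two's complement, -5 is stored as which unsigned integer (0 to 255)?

251

5 in 8 bits: 00000101
Invert: 11111010
Add 1:  11111011 = 251
(Check: 2^8 - 5 = 256 - 5 = 251.)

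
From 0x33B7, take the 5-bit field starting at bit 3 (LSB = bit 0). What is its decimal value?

22

v = 11001110110111
Shift right by 3: 11001110110
Mask low 5 bits: 10110 = 22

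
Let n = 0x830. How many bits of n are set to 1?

3

0x830 = 100000110000
Count the 1s: 1 + 1 + 1 = 3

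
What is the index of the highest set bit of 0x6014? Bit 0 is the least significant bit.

14

0x6014 = 110000000010100
The topmost 1 is at position 14 (since 2^14 = 16384 ≤ 24596 < 32768).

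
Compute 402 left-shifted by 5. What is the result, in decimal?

402 = 00000110010010
shift left by 5 → 11001001000000 = 12864
(equivalently, 402 × 2^5 = 402 × 32)

12864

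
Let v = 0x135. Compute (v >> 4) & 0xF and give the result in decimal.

3

v = 0100110101
Shift right by 4: 010011
Mask low 4 bits: 0011 = 3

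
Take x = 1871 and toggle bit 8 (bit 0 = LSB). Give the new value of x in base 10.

x = 11101001111
bit 8 is currently 1; toggle it via x ^ (1 << 8) = x ^ 256
→ 11001001111 = 1615

1615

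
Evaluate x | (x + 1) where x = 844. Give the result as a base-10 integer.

x = 1101001100 = 844
x + 1 = 1101001101
OR    = 1101001101 = 845
(x | (x + 1) sets the lowest cleared bit.)

845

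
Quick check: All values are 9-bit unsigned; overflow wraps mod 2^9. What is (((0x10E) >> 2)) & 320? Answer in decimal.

0x10E = 100001110
→ >> 2 → 001000011 = 67
320 = 101000000
→ & → 001000000 = 64

64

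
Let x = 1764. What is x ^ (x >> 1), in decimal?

x = 11011100100 = 1764
x>>1 = 01101110010
XOR  = 10110010110 = 1430
(x ^ (x >> 1) gives the standard binary-reflected Gray code of x.)

1430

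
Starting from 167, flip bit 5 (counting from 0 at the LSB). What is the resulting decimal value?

135

x = 010100111
bit 5 is currently 1; toggle it via x ^ (1 << 5) = x ^ 32
→ 010000111 = 135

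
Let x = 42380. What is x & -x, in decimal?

4

x = 1010010110001100 = 42380
-x (two's complement) = …0101101001110100
AND   = 0000000000000100 = 4
(x & -x isolates the lowest set bit of x.)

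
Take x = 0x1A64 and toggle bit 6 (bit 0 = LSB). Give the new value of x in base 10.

6692

x = 01101001100100
bit 6 is currently 1; toggle it via x ^ (1 << 6) = x ^ 64
→ 01101000100100 = 6692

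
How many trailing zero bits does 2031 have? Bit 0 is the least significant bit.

0

2031 = 11111101111
Trailing zeros: 0, so the lowest set bit is bit 0 (value 1).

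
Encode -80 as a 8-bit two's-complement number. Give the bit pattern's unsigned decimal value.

176

80 in 8 bits: 01010000
Invert: 10101111
Add 1:  10110000 = 176
(Check: 2^8 - 80 = 256 - 80 = 176.)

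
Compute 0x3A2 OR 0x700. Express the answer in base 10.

0x3A2 = 01110100010
0x700 = 11100000000
 OR → 11110100010 = 1954

1954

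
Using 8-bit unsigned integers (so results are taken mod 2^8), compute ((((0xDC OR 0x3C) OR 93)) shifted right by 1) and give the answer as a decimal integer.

126

0xDC = 11011100
0x3C = 00111100
→ OR → 11111100 = 252
93 = 01011101
→ OR → 11111101 = 253
→ shifted right by 1 → 01111110 = 126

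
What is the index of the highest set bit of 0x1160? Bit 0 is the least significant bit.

12

0x1160 = 1000101100000
The topmost 1 is at position 12 (since 2^12 = 4096 ≤ 4448 < 8192).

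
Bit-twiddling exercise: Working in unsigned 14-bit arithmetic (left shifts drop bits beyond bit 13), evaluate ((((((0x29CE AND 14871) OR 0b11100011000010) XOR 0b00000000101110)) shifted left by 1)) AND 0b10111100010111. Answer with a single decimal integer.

8464

0x29CE = 10100111001110
14871 = 11101000010111
→ AND → 10100000000110 = 10246
0b11100011000010 = 11100011000010
→ OR → 11100011000110 = 14534
0b00000000101110 = 00000000101110
→ XOR → 11100011101000 = 14568
→ shifted left by 1 (mod 2^14) → 11000111010000 = 12752
0b10111100010111 = 10111100010111
→ AND → 10000100010000 = 8464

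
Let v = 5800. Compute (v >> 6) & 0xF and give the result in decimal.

v = 01011010101000
Shift right by 6: 01011010
Mask low 4 bits: 1010 = 10

10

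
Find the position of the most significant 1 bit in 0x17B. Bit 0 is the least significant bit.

8

0x17B = 101111011
The topmost 1 is at position 8 (since 2^8 = 256 ≤ 379 < 512).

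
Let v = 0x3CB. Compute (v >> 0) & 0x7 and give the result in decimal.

v = 1111001011
Shift right by 0: 1111001011
Mask low 3 bits: 011 = 3

3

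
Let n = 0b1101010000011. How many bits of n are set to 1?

n = 1101010000011
Count the 1s: 1 + 1 + 1 + 1 + 1 + 1 = 6

6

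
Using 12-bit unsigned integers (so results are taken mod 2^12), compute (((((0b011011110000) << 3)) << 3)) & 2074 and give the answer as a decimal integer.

0b011011110000 = 011011110000
→ << 3 (mod 2^12) → 011110000000 = 1920
→ << 3 (mod 2^12) → 110000000000 = 3072
2074 = 100000011010
→ & → 100000000000 = 2048

2048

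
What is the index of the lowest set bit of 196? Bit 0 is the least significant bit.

196 = 11000100
Trailing zeros: 2, so the lowest set bit is bit 2 (value 4).

2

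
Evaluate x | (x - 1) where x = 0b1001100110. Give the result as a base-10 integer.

615

x = 1001100110 = 614
x - 1 = 1001100101
OR    = 1001100111 = 615
(x | (x - 1) sets all bits below the lowest set bit.)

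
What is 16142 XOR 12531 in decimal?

4093

16142 = 11111100001110
12531 = 11000011110011
XOR → 00111111111101 = 4093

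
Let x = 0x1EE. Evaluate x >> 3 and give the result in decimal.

0x1EE = 111101110
shift right by 3 → 000111101 = 61
(equivalently, floor(494 / 8))

61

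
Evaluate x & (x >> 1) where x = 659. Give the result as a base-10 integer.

x = 1010010011 = 659
x>>1 = 0101001001
AND  = 0000000001 = 1
(x & (x >> 1) has a 1 wherever x has two consecutive 1 bits.)

1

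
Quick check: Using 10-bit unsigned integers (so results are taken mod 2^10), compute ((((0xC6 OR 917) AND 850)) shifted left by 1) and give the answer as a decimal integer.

676

0xC6 = 0011000110
917 = 1110010101
→ OR → 1111010111 = 983
850 = 1101010010
→ AND → 1101010010 = 850
→ shifted left by 1 (mod 2^10) → 1010100100 = 676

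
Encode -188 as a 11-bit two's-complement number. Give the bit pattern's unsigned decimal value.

188 in 11 bits: 00010111100
Invert: 11101000011
Add 1:  11101000100 = 1860
(Check: 2^11 - 188 = 2048 - 188 = 1860.)

1860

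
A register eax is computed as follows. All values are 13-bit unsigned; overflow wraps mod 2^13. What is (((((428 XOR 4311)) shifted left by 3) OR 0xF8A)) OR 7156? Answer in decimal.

428 = 0000110101100
4311 = 1000011010111
→ XOR → 1000101111011 = 4475
→ shifted left by 3 (mod 2^13) → 0101111011000 = 3032
0xF8A = 0111110001010
→ OR → 0111111011010 = 4058
7156 = 1101111110100
→ OR → 1111111111110 = 8190

8190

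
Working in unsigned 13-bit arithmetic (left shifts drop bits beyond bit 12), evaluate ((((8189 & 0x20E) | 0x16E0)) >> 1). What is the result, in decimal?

8189 = 1111111111101
0x20E = 0001000001110
→ & → 0001000001100 = 524
0x16E0 = 1011011100000
→ | → 1011011101100 = 5868
→ >> 1 → 0101101110110 = 2934

2934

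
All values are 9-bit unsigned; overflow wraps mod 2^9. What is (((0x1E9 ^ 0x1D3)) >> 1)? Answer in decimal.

0x1E9 = 111101001
0x1D3 = 111010011
→ ^ → 000111010 = 58
→ >> 1 → 000011101 = 29

29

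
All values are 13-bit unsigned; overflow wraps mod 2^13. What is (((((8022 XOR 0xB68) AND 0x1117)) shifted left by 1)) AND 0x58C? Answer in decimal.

12

8022 = 1111101010110
0xB68 = 0101101101000
→ XOR → 1010000111110 = 5182
0x1117 = 1000100010111
→ AND → 1000000010110 = 4118
→ shifted left by 1 (mod 2^13) → 0000000101100 = 44
0x58C = 0010110001100
→ AND → 0000000001100 = 12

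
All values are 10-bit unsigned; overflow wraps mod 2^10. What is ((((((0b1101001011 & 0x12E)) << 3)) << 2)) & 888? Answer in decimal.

320

0b1101001011 = 1101001011
0x12E = 0100101110
→ & → 0100001010 = 266
→ << 3 (mod 2^10) → 0001010000 = 80
→ << 2 (mod 2^10) → 0101000000 = 320
888 = 1101111000
→ & → 0101000000 = 320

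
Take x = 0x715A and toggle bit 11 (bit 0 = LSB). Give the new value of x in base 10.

x = 111000101011010
bit 11 is currently 0; toggle it via x ^ (1 << 11) = x ^ 2048
→ 111100101011010 = 31066

31066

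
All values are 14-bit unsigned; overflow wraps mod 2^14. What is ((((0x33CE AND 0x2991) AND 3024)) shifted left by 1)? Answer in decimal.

0x33CE = 11001111001110
0x2991 = 10100110010001
→ AND → 10000110000000 = 8576
3024 = 00101111010000
→ AND → 00000110000000 = 384
→ shifted left by 1 (mod 2^14) → 00001100000000 = 768

768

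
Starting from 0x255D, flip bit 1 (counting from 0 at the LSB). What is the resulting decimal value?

9567

x = 10010101011101
bit 1 is currently 0; toggle it via x ^ (1 << 1) = x ^ 2
→ 10010101011111 = 9567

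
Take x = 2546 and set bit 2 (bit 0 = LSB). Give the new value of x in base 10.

x = 100111110010
bit 2 is currently 0; set it via x | (1 << 2) = x | 4
→ 100111110110 = 2550

2550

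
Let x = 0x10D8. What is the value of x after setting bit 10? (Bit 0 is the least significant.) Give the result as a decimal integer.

x = 1000011011000
bit 10 is currently 0; set it via x | (1 << 10) = x | 1024
→ 1010011011000 = 5336

5336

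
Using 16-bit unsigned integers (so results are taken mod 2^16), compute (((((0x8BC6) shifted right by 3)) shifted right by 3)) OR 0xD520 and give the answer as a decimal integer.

55087

0x8BC6 = 1000101111000110
→ shifted right by 3 → 0001000101111000 = 4472
→ shifted right by 3 → 0000001000101111 = 559
0xD520 = 1101010100100000
→ OR → 1101011100101111 = 55087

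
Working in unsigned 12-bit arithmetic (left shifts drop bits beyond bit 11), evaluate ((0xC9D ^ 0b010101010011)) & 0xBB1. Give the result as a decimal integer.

2432

0xC9D = 110010011101
0b010101010011 = 010101010011
→ ^ → 100111001110 = 2510
0xBB1 = 101110110001
→ & → 100110000000 = 2432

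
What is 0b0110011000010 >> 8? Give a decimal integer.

12

x = 110011000010
shift right by 8 → 000000001100 = 12
(equivalently, floor(3266 / 256))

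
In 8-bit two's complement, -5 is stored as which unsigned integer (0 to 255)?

5 in 8 bits: 00000101
Invert: 11111010
Add 1:  11111011 = 251
(Check: 2^8 - 5 = 256 - 5 = 251.)

251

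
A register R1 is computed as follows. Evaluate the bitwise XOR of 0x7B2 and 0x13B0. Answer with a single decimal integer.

0x7B2 = 0011110110010
0x13B0 = 1001110110000
XOR → 1010000000010 = 5122

5122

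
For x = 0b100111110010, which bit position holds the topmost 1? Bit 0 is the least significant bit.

11

0b100111110010 = 100111110010
The topmost 1 is at position 11 (since 2^11 = 2048 ≤ 2546 < 4096).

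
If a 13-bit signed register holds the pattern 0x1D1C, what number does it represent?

pattern = 1110100011100 (MSB is 1 ⇒ negative)
Invert: 0001011100011, add 1 → 0001011100100 = 740, so the value is -740.
(Equivalently: 7452 - 2^13 = 7452 - 8192 = -740.)

-740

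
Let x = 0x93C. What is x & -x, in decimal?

4

x = 100100111100 = 2364
-x (two's complement) = …011011000100
AND   = 000000000100 = 4
(x & -x isolates the lowest set bit of x.)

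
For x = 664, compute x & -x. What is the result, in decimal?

8

x = 1010011000 = 664
-x (two's complement) = …0101101000
AND   = 0000001000 = 8
(x & -x isolates the lowest set bit of x.)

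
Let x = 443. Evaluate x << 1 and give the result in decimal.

886

443 = 0110111011
shift left by 1 → 1101110110 = 886
(equivalently, 443 × 2^1 = 443 × 2)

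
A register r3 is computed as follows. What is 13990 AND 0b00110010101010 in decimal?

1186

13990 = 11011010100110
b = 00110010101010
AND → 00010010100010 = 1186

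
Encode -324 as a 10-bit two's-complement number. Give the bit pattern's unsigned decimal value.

324 in 10 bits: 0101000100
Invert: 1010111011
Add 1:  1010111100 = 700
(Check: 2^10 - 324 = 1024 - 324 = 700.)

700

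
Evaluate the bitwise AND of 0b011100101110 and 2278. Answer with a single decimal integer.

a = 011100101110
2278 = 100011100110
AND → 000000100110 = 38

38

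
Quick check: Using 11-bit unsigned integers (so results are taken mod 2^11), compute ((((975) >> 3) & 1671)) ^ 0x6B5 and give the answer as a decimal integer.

975 = 01111001111
→ >> 3 → 00001111001 = 121
1671 = 11010000111
→ & → 00000000001 = 1
0x6B5 = 11010110101
→ ^ → 11010110100 = 1716

1716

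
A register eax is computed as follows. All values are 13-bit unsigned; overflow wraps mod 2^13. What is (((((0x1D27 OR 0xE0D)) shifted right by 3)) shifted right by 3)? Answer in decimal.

0x1D27 = 1110100100111
0xE0D = 0111000001101
→ OR → 1111100101111 = 7983
→ shifted right by 3 → 0001111100101 = 997
→ shifted right by 3 → 0000001111100 = 124

124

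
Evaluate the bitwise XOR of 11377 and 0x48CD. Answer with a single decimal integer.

25788

11377 = 010110001110001
0x48CD = 100100011001101
XOR → 110010010111100 = 25788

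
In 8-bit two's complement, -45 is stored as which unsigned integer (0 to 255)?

211

45 in 8 bits: 00101101
Invert: 11010010
Add 1:  11010011 = 211
(Check: 2^8 - 45 = 256 - 45 = 211.)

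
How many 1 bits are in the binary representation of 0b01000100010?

n = 1000100010
Count the 1s: 1 + 1 + 1 = 3

3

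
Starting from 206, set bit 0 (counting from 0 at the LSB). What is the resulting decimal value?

x = 0011001110
bit 0 is currently 0; set it via x | (1 << 0) = x | 1
→ 0011001111 = 207

207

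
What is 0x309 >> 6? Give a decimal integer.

0x309 = 1100001001
shift right by 6 → 0000001100 = 12
(equivalently, floor(777 / 64))

12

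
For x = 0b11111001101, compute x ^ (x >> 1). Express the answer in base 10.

x = 11111001101 = 1997
x>>1 = 01111100110
XOR  = 10000101011 = 1067
(x ^ (x >> 1) gives the standard binary-reflected Gray code of x.)

1067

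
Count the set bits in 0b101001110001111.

n = 101001110001111
Count the 1s: 1 + 1 + 1 + 1 + 1 + 1 + 1 + 1 + 1 = 9

9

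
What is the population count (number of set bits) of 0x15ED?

9

0x15ED = 1010111101101
Count the 1s: 1 + 1 + 1 + 1 + 1 + 1 + 1 + 1 + 1 = 9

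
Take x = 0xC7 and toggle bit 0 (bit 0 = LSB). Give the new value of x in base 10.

x = 0011000111
bit 0 is currently 1; toggle it via x ^ (1 << 0) = x ^ 1
→ 0011000110 = 198

198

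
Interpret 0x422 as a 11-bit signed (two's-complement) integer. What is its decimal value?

pattern = 10000100010 (MSB is 1 ⇒ negative)
Invert: 01111011101, add 1 → 01111011110 = 990, so the value is -990.
(Equivalently: 1058 - 2^11 = 1058 - 2048 = -990.)

-990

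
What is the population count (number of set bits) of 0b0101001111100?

7

n = 101001111100
Count the 1s: 1 + 1 + 1 + 1 + 1 + 1 + 1 = 7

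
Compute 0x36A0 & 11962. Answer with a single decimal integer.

0x36A0 = 11011010100000
11962 = 10111010111010
AND → 10011010100000 = 9888

9888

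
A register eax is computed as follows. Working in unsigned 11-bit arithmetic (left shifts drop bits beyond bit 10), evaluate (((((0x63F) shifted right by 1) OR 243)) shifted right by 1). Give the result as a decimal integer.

511

0x63F = 11000111111
→ shifted right by 1 → 01100011111 = 799
243 = 00011110011
→ OR → 01111111111 = 1023
→ shifted right by 1 → 00111111111 = 511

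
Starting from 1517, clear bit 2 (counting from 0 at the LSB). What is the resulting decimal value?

1513

x = 10111101101
bit 2 is currently 1; clear it via x & ~(1 << 2) = x & ~4
→ 10111101001 = 1513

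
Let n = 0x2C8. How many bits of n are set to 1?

4

0x2C8 = 1011001000
Count the 1s: 1 + 1 + 1 + 1 = 4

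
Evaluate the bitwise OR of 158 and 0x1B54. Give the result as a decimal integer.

158 = 0000010011110
0x1B54 = 1101101010100
 OR → 1101111011110 = 7134

7134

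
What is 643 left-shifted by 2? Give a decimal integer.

643 = 001010000011
shift left by 2 → 101000001100 = 2572
(equivalently, 643 × 2^2 = 643 × 4)

2572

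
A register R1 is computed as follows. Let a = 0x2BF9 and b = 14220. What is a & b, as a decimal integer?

9096

0x2BF9 = 10101111111001
14220 = 11011110001100
AND → 10001110001000 = 9096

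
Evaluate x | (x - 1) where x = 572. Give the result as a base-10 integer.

575

x = 1000111100 = 572
x - 1 = 1000111011
OR    = 1000111111 = 575
(x | (x - 1) sets all bits below the lowest set bit.)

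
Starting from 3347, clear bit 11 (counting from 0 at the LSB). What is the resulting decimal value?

x = 110100010011
bit 11 is currently 1; clear it via x & ~(1 << 11) = x & ~2048
→ 010100010011 = 1299

1299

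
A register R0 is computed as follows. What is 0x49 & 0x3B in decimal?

9

0x49 = 1001001
0x3B = 0111011
AND → 0001001 = 9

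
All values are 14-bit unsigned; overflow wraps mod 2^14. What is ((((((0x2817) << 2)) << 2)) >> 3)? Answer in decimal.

0x2817 = 10100000010111
→ << 2 (mod 2^14) → 10000001011100 = 8284
→ << 2 (mod 2^14) → 00000101110000 = 368
→ >> 3 → 00000000101110 = 46

46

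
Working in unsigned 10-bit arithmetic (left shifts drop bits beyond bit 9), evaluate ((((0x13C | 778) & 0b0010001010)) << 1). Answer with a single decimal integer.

20

0x13C = 0100111100
778 = 1100001010
→ | → 1100111110 = 830
0b0010001010 = 0010001010
→ & → 0000001010 = 10
→ << 1 (mod 2^10) → 0000010100 = 20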